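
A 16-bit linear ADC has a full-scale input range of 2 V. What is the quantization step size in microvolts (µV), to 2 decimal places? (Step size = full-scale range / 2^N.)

2 V / 2^16 = 2 / 65,536 V = 30.52 µV.

30.52 µV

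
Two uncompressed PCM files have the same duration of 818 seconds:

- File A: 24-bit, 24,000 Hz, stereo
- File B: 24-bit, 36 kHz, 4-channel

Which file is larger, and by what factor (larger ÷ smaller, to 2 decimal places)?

File B, by a factor of 3.00

File A: 24,000 × 3 × 2 = 144,000 bytes/s.
File B: 36,000 × 3 × 4 = 432,000 bytes/s.
File B is larger; ratio = 353,376,000 / 117,792,000 = 3.00.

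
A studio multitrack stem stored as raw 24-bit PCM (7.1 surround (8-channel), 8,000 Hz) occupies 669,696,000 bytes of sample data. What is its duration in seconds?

Byte rate = 8,000 × 3 × 8 = 192,000 bytes/s.
Duration = 669,696,000 / 192,000 = 3,488 s.

3,488 seconds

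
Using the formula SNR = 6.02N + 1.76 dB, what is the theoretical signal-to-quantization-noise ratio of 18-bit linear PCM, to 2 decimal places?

6.02 × 18 + 1.76 = 110.12 dB.

110.12 dB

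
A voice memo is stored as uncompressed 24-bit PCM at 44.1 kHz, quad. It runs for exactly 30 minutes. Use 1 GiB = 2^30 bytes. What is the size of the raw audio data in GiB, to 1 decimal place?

0.9 GiB

Duration = exactly 30 minutes = 1,800 s.
Bytes = 44,100 samples/s × 1,800 s × 3 bytes/sample × 4 ch = 952,560,000 bytes.
952,560,000 / 1,073,741,824 = 0.9 GiB.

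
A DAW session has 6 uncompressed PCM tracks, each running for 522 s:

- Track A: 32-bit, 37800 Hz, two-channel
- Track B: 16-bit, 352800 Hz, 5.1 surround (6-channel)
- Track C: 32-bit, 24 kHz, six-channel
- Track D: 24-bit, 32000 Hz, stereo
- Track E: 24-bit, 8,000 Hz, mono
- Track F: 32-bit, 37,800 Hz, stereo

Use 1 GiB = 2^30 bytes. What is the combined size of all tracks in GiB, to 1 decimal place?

2.7 GiB

Track A: 37,800 × 522 × 4 × 2 = 157,852,800 bytes.
Track B: 352,800 × 522 × 2 × 6 = 2,209,939,200 bytes.
Track C: 24,000 × 522 × 4 × 6 = 300,672,000 bytes.
Track D: 32,000 × 522 × 3 × 2 = 100,224,000 bytes.
Track E: 8,000 × 522 × 3 × 1 = 12,528,000 bytes.
Track F: 37,800 × 522 × 4 × 2 = 157,852,800 bytes.
Total = 2,939,068,800 bytes = 2.7 GiB.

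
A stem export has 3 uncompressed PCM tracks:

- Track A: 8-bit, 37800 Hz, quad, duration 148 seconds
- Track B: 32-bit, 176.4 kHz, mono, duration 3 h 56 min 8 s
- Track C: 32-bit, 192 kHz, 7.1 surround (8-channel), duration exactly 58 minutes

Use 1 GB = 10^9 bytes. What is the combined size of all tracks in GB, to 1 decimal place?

31.4 GB

Track A: 37,800 × 148 × 1 × 4 = 22,377,600 bytes.
Track B: 3 h 56 min 8 s = 14,168 s; 176,400 × 14,168 × 4 × 1 = 9,996,940,800 bytes.
Track C: exactly 58 minutes = 3,480 s; 192,000 × 3,480 × 4 × 8 = 21,381,120,000 bytes.
Total = 31,400,438,400 bytes = 31.4 GB.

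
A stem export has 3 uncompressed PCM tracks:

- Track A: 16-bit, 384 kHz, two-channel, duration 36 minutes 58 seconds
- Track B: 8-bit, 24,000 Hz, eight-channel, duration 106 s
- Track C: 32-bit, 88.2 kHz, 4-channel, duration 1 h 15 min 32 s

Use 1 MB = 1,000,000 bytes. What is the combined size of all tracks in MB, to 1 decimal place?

Track A: 36 minutes 58 seconds = 2,218 s; 384,000 × 2,218 × 2 × 2 = 3,406,848,000 bytes.
Track B: 24,000 × 106 × 1 × 8 = 20,352,000 bytes.
Track C: 1 h 15 min 32 s = 4,532 s; 88,200 × 4,532 × 4 × 4 = 6,395,558,400 bytes.
Total = 9,822,758,400 bytes = 9822.8 MB.

9822.8 MB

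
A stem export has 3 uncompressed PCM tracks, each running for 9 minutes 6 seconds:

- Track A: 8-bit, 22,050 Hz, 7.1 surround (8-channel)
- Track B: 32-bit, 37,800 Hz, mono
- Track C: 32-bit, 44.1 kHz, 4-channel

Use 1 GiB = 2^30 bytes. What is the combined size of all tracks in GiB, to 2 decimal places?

0.53 GiB

9 minutes 6 seconds = 546 s.
Track A: 22,050 × 546 × 1 × 8 = 96,314,400 bytes.
Track B: 37,800 × 546 × 4 × 1 = 82,555,200 bytes.
Track C: 44,100 × 546 × 4 × 4 = 385,257,600 bytes.
Total = 564,127,200 bytes = 0.53 GiB.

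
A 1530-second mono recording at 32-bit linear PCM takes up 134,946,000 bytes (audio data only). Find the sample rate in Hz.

Bytes = sample_rate × seconds × bytes_per_sample × channels.
sample_rate = 134,946,000 / (1,530 × 4 × 1) = 134,946,000 / 6,120 = 22,050 Hz.

22,050 Hz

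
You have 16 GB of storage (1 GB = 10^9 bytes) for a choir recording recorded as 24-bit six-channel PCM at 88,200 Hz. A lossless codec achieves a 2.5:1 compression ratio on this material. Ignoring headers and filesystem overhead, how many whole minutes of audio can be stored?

Uncompressed byte rate = 88,200 × 3 × 6 = 1,587,600 bytes/s.
After 2.5:1 compression, effective rate ≈ 635040 bytes/s.
Capacity = 16 × 1,000,000,000 = 16,000,000,000 bytes.
16,000,000,000 / effective rate ≈ 25195.26 s → 419 minutes.

419 minutes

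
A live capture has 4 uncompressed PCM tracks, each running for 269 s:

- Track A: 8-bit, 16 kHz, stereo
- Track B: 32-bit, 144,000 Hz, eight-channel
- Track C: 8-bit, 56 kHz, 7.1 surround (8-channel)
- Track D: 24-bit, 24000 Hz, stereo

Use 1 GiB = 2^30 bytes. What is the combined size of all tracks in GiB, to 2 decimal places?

Track A: 16,000 × 269 × 1 × 2 = 8,608,000 bytes.
Track B: 144,000 × 269 × 4 × 8 = 1,239,552,000 bytes.
Track C: 56,000 × 269 × 1 × 8 = 120,512,000 bytes.
Track D: 24,000 × 269 × 3 × 2 = 38,736,000 bytes.
Total = 1,407,408,000 bytes = 1.31 GiB.

1.31 GiB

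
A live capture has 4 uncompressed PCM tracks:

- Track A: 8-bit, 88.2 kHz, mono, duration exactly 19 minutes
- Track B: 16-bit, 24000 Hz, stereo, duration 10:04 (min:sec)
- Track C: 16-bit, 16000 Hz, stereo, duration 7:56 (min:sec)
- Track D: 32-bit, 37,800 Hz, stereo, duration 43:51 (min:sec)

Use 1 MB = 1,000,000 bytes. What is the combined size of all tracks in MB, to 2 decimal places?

Track A: exactly 19 minutes = 1,140 s; 88,200 × 1,140 × 1 × 1 = 100,548,000 bytes.
Track B: 10:04 (min:sec) = 604 s; 24,000 × 604 × 2 × 2 = 57,984,000 bytes.
Track C: 7:56 (min:sec) = 476 s; 16,000 × 476 × 2 × 2 = 30,464,000 bytes.
Track D: 43:51 (min:sec) = 2,631 s; 37,800 × 2,631 × 4 × 2 = 795,614,400 bytes.
Total = 984,610,400 bytes = 984.61 MB.

984.61 MB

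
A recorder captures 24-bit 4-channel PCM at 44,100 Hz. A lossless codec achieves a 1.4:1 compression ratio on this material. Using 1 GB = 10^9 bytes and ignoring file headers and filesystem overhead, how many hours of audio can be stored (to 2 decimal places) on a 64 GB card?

Uncompressed byte rate = 44,100 × 3 × 4 = 529,200 bytes/s.
After 1.4:1 compression, effective rate ≈ 378000 bytes/s.
Capacity = 64 × 1,000,000,000 = 64,000,000,000 bytes.
64,000,000,000 / effective rate ≈ 169312.17 s → 47.03 hours.

47.03 hours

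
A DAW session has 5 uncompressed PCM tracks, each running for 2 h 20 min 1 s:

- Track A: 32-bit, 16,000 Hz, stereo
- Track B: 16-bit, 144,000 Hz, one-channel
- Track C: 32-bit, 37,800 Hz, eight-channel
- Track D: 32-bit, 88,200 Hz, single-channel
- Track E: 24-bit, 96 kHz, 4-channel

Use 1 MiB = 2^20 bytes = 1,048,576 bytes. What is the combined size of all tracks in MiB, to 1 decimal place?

25080.2 MiB

2 h 20 min 1 s = 8,401 s.
Track A: 16,000 × 8,401 × 4 × 2 = 1,075,328,000 bytes.
Track B: 144,000 × 8,401 × 2 × 1 = 2,419,488,000 bytes.
Track C: 37,800 × 8,401 × 4 × 8 = 10,161,849,600 bytes.
Track D: 88,200 × 8,401 × 4 × 1 = 2,963,872,800 bytes.
Track E: 96,000 × 8,401 × 3 × 4 = 9,677,952,000 bytes.
Total = 26,298,490,400 bytes = 25080.2 MiB.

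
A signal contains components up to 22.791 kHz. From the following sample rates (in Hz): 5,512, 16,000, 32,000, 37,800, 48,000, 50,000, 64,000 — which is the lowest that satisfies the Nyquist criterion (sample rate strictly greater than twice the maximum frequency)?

48,000 Hz

Need sample rate > 2 × 22,791 = 45,582 Hz.
Lowest listed rate above 45,582 Hz is 48,000 Hz.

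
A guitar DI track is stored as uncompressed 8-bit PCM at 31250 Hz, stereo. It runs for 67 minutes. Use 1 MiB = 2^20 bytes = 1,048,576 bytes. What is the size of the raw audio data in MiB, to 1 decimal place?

239.6 MiB

Duration = 67 minutes = 4,020 s.
Bytes = 31,250 samples/s × 4,020 s × 1 bytes/sample × 2 ch = 251,250,000 bytes.
251,250,000 / 1,048,576 = 239.6 MiB.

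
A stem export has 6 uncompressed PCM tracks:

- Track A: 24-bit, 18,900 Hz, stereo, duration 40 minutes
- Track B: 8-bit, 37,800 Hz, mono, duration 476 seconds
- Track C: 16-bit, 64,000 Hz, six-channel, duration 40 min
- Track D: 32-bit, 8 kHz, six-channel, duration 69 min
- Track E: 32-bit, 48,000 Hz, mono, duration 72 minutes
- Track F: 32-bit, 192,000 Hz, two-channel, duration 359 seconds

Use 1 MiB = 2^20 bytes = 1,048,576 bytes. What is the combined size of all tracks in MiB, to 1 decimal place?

4109.5 MiB

Track A: 40 minutes = 2,400 s; 18,900 × 2,400 × 3 × 2 = 272,160,000 bytes.
Track B: 37,800 × 476 × 1 × 1 = 17,992,800 bytes.
Track C: 40 min = 2,400 s; 64,000 × 2,400 × 2 × 6 = 1,843,200,000 bytes.
Track D: 69 min = 4,140 s; 8,000 × 4,140 × 4 × 6 = 794,880,000 bytes.
Track E: 72 minutes = 4,320 s; 48,000 × 4,320 × 4 × 1 = 829,440,000 bytes.
Track F: 192,000 × 359 × 4 × 2 = 551,424,000 bytes.
Total = 4,309,096,800 bytes = 4109.5 MiB.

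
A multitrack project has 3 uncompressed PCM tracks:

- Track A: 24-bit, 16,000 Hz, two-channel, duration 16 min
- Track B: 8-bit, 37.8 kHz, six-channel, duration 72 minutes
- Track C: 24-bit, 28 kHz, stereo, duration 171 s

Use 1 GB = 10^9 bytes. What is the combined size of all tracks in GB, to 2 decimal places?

Track A: 16 min = 960 s; 16,000 × 960 × 3 × 2 = 92,160,000 bytes.
Track B: 72 minutes = 4,320 s; 37,800 × 4,320 × 1 × 6 = 979,776,000 bytes.
Track C: 28,000 × 171 × 3 × 2 = 28,728,000 bytes.
Total = 1,100,664,000 bytes = 1.10 GB.

1.10 GB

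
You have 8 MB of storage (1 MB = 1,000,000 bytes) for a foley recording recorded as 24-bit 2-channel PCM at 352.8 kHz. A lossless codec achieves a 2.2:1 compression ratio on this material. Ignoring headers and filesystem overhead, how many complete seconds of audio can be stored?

8 seconds

Uncompressed byte rate = 352,800 × 3 × 2 = 2,116,800 bytes/s.
After 2.2:1 compression, effective rate ≈ 962181.82 bytes/s.
Capacity = 8 × 1,000,000 = 8,000,000 bytes.
8,000,000 / effective rate ≈ 8.31 s → 8 seconds.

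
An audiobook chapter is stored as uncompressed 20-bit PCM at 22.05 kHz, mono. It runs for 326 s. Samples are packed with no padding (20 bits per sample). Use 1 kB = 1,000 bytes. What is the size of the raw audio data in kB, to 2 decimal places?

Bits = 22,050 × 326 × 20 × 1 = 143,766,000 bits = 17,970,750 bytes.
17,970,750 / 1,000 = 17970.75 kB.

17970.75 kB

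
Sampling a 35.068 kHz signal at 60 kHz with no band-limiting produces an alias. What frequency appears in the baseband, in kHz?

24.932 kHz

Nyquist = 60,000/2 = 30,000 Hz; 35,068 Hz exceeds it.
Alias = |35,068 − 1×60,000| = |35,068 − 60,000| = 24,932 Hz = 24.932 kHz.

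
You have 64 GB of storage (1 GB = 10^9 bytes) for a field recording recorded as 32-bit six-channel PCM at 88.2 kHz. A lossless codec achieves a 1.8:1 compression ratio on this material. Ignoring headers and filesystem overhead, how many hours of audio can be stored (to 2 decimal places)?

15.12 hours

Uncompressed byte rate = 88,200 × 4 × 6 = 2,116,800 bytes/s.
After 1.8:1 compression, effective rate ≈ 1176000 bytes/s.
Capacity = 64 × 1,000,000,000 = 64,000,000,000 bytes.
64,000,000,000 / effective rate ≈ 54421.77 s → 15.12 hours.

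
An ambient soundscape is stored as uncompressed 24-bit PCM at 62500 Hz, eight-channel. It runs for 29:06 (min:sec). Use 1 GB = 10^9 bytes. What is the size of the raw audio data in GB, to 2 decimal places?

Duration = 29:06 (min:sec) = 1,746 s.
Bytes = 62,500 samples/s × 1,746 s × 3 bytes/sample × 8 ch = 2,619,000,000 bytes.
2,619,000,000 / 1,000,000,000 = 2.62 GB.

2.62 GB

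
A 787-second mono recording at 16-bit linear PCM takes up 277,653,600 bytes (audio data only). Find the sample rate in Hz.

176,400 Hz

Bytes = sample_rate × seconds × bytes_per_sample × channels.
sample_rate = 277,653,600 / (787 × 2 × 1) = 277,653,600 / 1,574 = 176,400 Hz.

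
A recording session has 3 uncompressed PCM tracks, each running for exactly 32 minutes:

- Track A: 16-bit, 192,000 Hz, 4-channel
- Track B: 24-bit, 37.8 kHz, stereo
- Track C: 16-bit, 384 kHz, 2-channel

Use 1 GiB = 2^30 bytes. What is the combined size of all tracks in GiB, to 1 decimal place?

exactly 32 minutes = 1,920 s.
Track A: 192,000 × 1,920 × 2 × 4 = 2,949,120,000 bytes.
Track B: 37,800 × 1,920 × 3 × 2 = 435,456,000 bytes.
Track C: 384,000 × 1,920 × 2 × 2 = 2,949,120,000 bytes.
Total = 6,333,696,000 bytes = 5.9 GiB.

5.9 GiB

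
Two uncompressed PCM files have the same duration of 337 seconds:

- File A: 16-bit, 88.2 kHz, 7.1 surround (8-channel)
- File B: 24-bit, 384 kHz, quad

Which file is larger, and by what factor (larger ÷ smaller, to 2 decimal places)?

File B, by a factor of 3.27

File A: 88,200 × 2 × 8 = 1,411,200 bytes/s.
File B: 384,000 × 3 × 4 = 4,608,000 bytes/s.
File B is larger; ratio = 1,552,896,000 / 475,574,400 = 3.27.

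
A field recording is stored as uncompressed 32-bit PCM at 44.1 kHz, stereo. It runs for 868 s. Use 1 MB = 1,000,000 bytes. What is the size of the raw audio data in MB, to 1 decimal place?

306.2 MB

Bytes = 44,100 samples/s × 868 s × 4 bytes/sample × 2 ch = 306,230,400 bytes.
306,230,400 / 1,000,000 = 306.2 MB.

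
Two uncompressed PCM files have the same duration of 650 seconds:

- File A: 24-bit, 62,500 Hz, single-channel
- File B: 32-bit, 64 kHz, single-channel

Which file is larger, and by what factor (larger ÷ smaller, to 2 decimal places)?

File A: 62,500 × 3 × 1 = 187,500 bytes/s.
File B: 64,000 × 4 × 1 = 256,000 bytes/s.
File B is larger; ratio = 166,400,000 / 121,875,000 = 1.37.

File B, by a factor of 1.37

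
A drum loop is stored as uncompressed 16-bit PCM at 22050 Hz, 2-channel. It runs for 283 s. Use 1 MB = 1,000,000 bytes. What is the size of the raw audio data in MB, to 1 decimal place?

Bytes = 22,050 samples/s × 283 s × 2 bytes/sample × 2 ch = 24,960,600 bytes.
24,960,600 / 1,000,000 = 25.0 MB.

25.0 MB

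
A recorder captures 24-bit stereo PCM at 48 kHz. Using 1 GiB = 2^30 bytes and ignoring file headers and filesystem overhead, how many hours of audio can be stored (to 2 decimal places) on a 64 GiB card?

Uncompressed byte rate = 48,000 × 3 × 2 = 288,000 bytes/s.
Capacity = 64 × 1,073,741,824 = 68,719,476,736 bytes.
68,719,476,736 / 288,000 ≈ 238609.29 s → 66.28 hours.

66.28 hours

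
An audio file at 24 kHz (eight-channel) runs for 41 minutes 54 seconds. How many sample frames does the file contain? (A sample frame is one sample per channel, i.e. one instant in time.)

41 minutes 54 seconds = 2,514 s.
24,000 samples/s × 2,514 s = 60,336,000 frames.

60,336,000 sample frames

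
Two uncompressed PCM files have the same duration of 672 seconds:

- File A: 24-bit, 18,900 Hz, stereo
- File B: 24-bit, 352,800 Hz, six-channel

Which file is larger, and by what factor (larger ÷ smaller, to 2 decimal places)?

File B, by a factor of 56.00

File A: 18,900 × 3 × 2 = 113,400 bytes/s.
File B: 352,800 × 3 × 6 = 6,350,400 bytes/s.
File B is larger; ratio = 4,267,468,800 / 76,204,800 = 56.00.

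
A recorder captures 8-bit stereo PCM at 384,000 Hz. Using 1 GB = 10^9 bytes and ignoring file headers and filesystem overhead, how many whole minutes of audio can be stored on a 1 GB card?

Uncompressed byte rate = 384,000 × 1 × 2 = 768,000 bytes/s.
Capacity = 1 × 1,000,000,000 = 1,000,000,000 bytes.
1,000,000,000 / 768,000 ≈ 1302.08 s → 21 minutes.

21 minutes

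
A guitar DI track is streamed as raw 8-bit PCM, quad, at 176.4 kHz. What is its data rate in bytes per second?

705,600 bytes/s

Bit rate = 176,400 × 8 × 4 = 5,644,800 bits/s.
5,644,800 / 8 = 705,600 bytes/s.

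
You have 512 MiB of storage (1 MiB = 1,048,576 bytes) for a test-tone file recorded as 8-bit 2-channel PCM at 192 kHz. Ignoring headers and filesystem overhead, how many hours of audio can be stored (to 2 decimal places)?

0.39 hours

Uncompressed byte rate = 192,000 × 1 × 2 = 384,000 bytes/s.
Capacity = 512 × 1,048,576 = 536,870,912 bytes.
536,870,912 / 384,000 ≈ 1398.1 s → 0.39 hours.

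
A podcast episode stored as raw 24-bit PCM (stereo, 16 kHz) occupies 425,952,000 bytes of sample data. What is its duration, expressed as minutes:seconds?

73:57

Byte rate = 16,000 × 3 × 2 = 96,000 bytes/s.
Duration = 425,952,000 / 96,000 = 4,437 s.
4,437 s = 73:57.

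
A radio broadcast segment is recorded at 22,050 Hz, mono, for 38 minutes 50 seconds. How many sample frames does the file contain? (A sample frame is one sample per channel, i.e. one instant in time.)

38 minutes 50 seconds = 2,330 s.
22,050 samples/s × 2,330 s = 51,376,500 frames.

51,376,500 sample frames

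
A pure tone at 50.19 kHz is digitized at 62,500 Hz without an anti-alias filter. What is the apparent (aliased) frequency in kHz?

Nyquist = 62,500/2 = 31,250 Hz; 50,190 Hz exceeds it.
Alias = |50,190 − 1×62,500| = |50,190 − 62,500| = 12,310 Hz = 12.31 kHz.

12.31 kHz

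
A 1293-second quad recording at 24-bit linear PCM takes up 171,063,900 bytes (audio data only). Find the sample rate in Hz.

11,025 Hz

Bytes = sample_rate × seconds × bytes_per_sample × channels.
sample_rate = 171,063,900 / (1,293 × 3 × 4) = 171,063,900 / 15,516 = 11,025 Hz.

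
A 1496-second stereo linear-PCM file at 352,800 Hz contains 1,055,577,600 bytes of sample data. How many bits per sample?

8 bits

Bytes per sample = 1,055,577,600 / (352,800 × 1,496 × 2) = 1,055,577,600 / 1,055,577,600 = 1.
Bit depth = 1 × 8 = 8 bits.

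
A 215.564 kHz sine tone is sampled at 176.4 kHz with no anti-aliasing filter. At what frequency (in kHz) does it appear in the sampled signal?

Nyquist = 176,400/2 = 88,200 Hz; 215,564 Hz exceeds it.
Alias = |215,564 − 1×176,400| = |215,564 − 176,400| = 39,164 Hz = 39.164 kHz.

39.164 kHz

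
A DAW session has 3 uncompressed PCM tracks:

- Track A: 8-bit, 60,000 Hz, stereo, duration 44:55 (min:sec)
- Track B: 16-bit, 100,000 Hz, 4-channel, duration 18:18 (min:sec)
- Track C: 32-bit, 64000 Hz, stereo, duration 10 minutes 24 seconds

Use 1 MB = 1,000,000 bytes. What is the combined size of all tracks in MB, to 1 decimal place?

Track A: 44:55 (min:sec) = 2,695 s; 60,000 × 2,695 × 1 × 2 = 323,400,000 bytes.
Track B: 18:18 (min:sec) = 1,098 s; 100,000 × 1,098 × 2 × 4 = 878,400,000 bytes.
Track C: 10 minutes 24 seconds = 624 s; 64,000 × 624 × 4 × 2 = 319,488,000 bytes.
Total = 1,521,288,000 bytes = 1521.3 MB.

1521.3 MB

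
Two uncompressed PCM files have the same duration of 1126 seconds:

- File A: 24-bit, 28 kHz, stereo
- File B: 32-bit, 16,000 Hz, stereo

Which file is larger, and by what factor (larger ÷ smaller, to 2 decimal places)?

File A: 28,000 × 3 × 2 = 168,000 bytes/s.
File B: 16,000 × 4 × 2 = 128,000 bytes/s.
File A is larger; ratio = 189,168,000 / 144,128,000 = 1.31.

File A, by a factor of 1.31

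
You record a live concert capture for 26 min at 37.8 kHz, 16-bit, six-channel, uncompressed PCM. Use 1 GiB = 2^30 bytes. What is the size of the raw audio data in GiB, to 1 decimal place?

Duration = 26 min = 1,560 s.
Bytes = 37,800 samples/s × 1,560 s × 2 bytes/sample × 6 ch = 707,616,000 bytes.
707,616,000 / 1,073,741,824 = 0.7 GiB.

0.7 GiB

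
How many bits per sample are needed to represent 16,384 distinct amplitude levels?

log2(16,384) = 14.

14 bits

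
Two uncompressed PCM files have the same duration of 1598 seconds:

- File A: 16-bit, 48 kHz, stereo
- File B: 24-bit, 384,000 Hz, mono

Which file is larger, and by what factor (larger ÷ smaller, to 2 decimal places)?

File A: 48,000 × 2 × 2 = 192,000 bytes/s.
File B: 384,000 × 3 × 1 = 1,152,000 bytes/s.
File B is larger; ratio = 1,840,896,000 / 306,816,000 = 6.00.

File B, by a factor of 6.00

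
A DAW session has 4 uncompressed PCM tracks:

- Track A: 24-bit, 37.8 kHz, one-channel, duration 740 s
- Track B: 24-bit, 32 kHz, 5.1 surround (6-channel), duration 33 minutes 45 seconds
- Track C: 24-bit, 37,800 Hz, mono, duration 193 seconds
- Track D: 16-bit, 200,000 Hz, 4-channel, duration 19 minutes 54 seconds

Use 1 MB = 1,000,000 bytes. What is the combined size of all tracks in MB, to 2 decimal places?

Track A: 37,800 × 740 × 3 × 1 = 83,916,000 bytes.
Track B: 33 minutes 45 seconds = 2,025 s; 32,000 × 2,025 × 3 × 6 = 1,166,400,000 bytes.
Track C: 37,800 × 193 × 3 × 1 = 21,886,200 bytes.
Track D: 19 minutes 54 seconds = 1,194 s; 200,000 × 1,194 × 2 × 4 = 1,910,400,000 bytes.
Total = 3,182,602,200 bytes = 3182.60 MB.

3182.60 MB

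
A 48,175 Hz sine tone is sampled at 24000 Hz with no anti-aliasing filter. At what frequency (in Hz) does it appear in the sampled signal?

175 Hz

Nyquist = 24,000/2 = 12,000 Hz; 48,175 Hz exceeds it.
Alias = |48,175 − 2×24,000| = |48,175 − 48,000| = 175 Hz.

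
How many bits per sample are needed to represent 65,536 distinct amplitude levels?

log2(65,536) = 16.

16 bits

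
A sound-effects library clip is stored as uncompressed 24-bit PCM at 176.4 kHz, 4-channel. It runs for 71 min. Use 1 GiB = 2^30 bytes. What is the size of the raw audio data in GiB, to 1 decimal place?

8.4 GiB

Duration = 71 min = 4,260 s.
Bytes = 176,400 samples/s × 4,260 s × 3 bytes/sample × 4 ch = 9,017,568,000 bytes.
9,017,568,000 / 1,073,741,824 = 8.4 GiB.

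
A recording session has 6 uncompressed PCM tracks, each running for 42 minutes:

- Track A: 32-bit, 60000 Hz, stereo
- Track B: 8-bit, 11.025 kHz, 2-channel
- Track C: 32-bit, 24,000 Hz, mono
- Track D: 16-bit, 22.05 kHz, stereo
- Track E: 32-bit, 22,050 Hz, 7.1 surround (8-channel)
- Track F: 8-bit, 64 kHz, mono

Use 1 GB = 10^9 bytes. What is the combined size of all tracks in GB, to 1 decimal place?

3.7 GB

42 minutes = 2,520 s.
Track A: 60,000 × 2,520 × 4 × 2 = 1,209,600,000 bytes.
Track B: 11,025 × 2,520 × 1 × 2 = 55,566,000 bytes.
Track C: 24,000 × 2,520 × 4 × 1 = 241,920,000 bytes.
Track D: 22,050 × 2,520 × 2 × 2 = 222,264,000 bytes.
Track E: 22,050 × 2,520 × 4 × 8 = 1,778,112,000 bytes.
Track F: 64,000 × 2,520 × 1 × 1 = 161,280,000 bytes.
Total = 3,668,742,000 bytes = 3.7 GB.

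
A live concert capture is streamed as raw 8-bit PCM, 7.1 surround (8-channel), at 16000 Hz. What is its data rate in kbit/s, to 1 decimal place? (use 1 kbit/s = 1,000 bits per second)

Bit rate = 16,000 × 8 × 8 = 1,024,000 bits/s.
= 1024.0 kbit/s.

1024.0 kbit/s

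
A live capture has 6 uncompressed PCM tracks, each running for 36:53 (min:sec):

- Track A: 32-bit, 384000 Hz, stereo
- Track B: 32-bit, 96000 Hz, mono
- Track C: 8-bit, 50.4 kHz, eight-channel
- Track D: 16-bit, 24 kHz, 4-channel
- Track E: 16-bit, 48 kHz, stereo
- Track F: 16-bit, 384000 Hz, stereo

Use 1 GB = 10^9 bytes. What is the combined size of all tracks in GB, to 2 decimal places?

12.79 GB

36:53 (min:sec) = 2,213 s.
Track A: 384,000 × 2,213 × 4 × 2 = 6,798,336,000 bytes.
Track B: 96,000 × 2,213 × 4 × 1 = 849,792,000 bytes.
Track C: 50,400 × 2,213 × 1 × 8 = 892,281,600 bytes.
Track D: 24,000 × 2,213 × 2 × 4 = 424,896,000 bytes.
Track E: 48,000 × 2,213 × 2 × 2 = 424,896,000 bytes.
Track F: 384,000 × 2,213 × 2 × 2 = 3,399,168,000 bytes.
Total = 12,789,369,600 bytes = 12.79 GB.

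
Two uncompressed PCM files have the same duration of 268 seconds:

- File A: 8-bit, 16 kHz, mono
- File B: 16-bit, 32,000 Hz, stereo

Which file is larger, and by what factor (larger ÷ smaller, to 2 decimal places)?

File B, by a factor of 8.00

File A: 16,000 × 1 × 1 = 16,000 bytes/s.
File B: 32,000 × 2 × 2 = 128,000 bytes/s.
File B is larger; ratio = 34,304,000 / 4,288,000 = 8.00.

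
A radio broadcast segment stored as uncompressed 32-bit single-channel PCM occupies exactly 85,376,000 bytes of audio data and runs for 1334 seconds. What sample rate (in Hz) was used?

Bytes = sample_rate × seconds × bytes_per_sample × channels.
sample_rate = 85,376,000 / (1,334 × 4 × 1) = 85,376,000 / 5,336 = 16,000 Hz.

16,000 Hz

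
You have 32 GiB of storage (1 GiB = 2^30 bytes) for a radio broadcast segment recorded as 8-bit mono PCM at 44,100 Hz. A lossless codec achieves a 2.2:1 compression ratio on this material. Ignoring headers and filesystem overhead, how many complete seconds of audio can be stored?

Uncompressed byte rate = 44,100 × 1 × 1 = 44,100 bytes/s.
After 2.2:1 compression, effective rate ≈ 20045.45 bytes/s.
Capacity = 32 × 1,073,741,824 = 34,359,738,368 bytes.
34,359,738,368 / effective rate ≈ 1714091.26 s → 1,714,091 seconds.

1,714,091 seconds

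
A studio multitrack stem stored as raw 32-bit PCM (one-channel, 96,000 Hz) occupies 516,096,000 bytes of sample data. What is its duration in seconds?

1,344 seconds

Byte rate = 96,000 × 4 × 1 = 384,000 bytes/s.
Duration = 516,096,000 / 384,000 = 1,344 s.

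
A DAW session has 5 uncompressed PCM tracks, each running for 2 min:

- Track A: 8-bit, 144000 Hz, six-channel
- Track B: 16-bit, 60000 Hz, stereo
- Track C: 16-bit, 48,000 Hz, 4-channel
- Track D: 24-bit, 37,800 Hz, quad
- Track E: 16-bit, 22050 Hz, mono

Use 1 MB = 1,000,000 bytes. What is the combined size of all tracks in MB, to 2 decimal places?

238.28 MB

2 min = 120 s.
Track A: 144,000 × 120 × 1 × 6 = 103,680,000 bytes.
Track B: 60,000 × 120 × 2 × 2 = 28,800,000 bytes.
Track C: 48,000 × 120 × 2 × 4 = 46,080,000 bytes.
Track D: 37,800 × 120 × 3 × 4 = 54,432,000 bytes.
Track E: 22,050 × 120 × 2 × 1 = 5,292,000 bytes.
Total = 238,284,000 bytes = 238.28 MB.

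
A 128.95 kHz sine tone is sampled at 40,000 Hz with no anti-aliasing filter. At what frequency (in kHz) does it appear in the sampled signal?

8.95 kHz

Nyquist = 40,000/2 = 20,000 Hz; 128,950 Hz exceeds it.
Alias = |128,950 − 3×40,000| = |128,950 − 120,000| = 8,950 Hz = 8.95 kHz.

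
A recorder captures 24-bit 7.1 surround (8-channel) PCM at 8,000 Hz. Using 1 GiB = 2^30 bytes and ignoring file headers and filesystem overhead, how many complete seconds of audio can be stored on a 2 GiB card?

11,184 seconds

Uncompressed byte rate = 8,000 × 3 × 8 = 192,000 bytes/s.
Capacity = 2 × 1,073,741,824 = 2,147,483,648 bytes.
2,147,483,648 / 192,000 ≈ 11184.81 s → 11,184 seconds.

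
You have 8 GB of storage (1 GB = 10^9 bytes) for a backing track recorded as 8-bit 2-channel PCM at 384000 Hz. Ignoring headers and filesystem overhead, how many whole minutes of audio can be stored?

173 minutes

Uncompressed byte rate = 384,000 × 1 × 2 = 768,000 bytes/s.
Capacity = 8 × 1,000,000,000 = 8,000,000,000 bytes.
8,000,000,000 / 768,000 ≈ 10416.67 s → 173 minutes.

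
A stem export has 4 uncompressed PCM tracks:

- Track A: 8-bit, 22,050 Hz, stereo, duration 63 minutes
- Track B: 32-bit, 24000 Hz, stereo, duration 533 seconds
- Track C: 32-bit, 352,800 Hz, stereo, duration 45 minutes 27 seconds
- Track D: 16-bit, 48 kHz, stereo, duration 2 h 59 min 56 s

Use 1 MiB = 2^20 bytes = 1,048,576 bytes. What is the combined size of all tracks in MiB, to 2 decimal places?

9573.51 MiB

Track A: 63 minutes = 3,780 s; 22,050 × 3,780 × 1 × 2 = 166,698,000 bytes.
Track B: 24,000 × 533 × 4 × 2 = 102,336,000 bytes.
Track C: 45 minutes 27 seconds = 2,727 s; 352,800 × 2,727 × 4 × 2 = 7,696,684,800 bytes.
Track D: 2 h 59 min 56 s = 10,796 s; 48,000 × 10,796 × 2 × 2 = 2,072,832,000 bytes.
Total = 10,038,550,800 bytes = 9573.51 MiB.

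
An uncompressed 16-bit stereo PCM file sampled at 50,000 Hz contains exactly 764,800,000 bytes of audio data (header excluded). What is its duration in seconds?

3,824 seconds

Byte rate = 50,000 × 2 × 2 = 200,000 bytes/s.
Duration = 764,800,000 / 200,000 = 3,824 s.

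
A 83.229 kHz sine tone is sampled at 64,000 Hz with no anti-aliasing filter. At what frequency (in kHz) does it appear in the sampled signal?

Nyquist = 64,000/2 = 32,000 Hz; 83,229 Hz exceeds it.
Alias = |83,229 − 1×64,000| = |83,229 − 64,000| = 19,229 Hz = 19.229 kHz.

19.229 kHz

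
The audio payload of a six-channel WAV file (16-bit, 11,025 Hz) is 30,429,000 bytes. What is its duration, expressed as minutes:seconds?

Byte rate = 11,025 × 2 × 6 = 132,300 bytes/s.
Duration = 30,429,000 / 132,300 = 230 s.
230 s = 3:50.

3:50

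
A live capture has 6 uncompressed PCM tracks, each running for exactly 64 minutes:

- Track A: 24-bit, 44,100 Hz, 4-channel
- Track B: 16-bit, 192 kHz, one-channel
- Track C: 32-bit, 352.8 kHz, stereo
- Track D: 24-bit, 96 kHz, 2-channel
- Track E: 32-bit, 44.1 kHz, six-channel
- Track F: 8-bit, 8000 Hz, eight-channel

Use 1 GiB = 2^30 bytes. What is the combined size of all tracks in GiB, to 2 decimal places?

19.43 GiB

exactly 64 minutes = 3,840 s.
Track A: 44,100 × 3,840 × 3 × 4 = 2,032,128,000 bytes.
Track B: 192,000 × 3,840 × 2 × 1 = 1,474,560,000 bytes.
Track C: 352,800 × 3,840 × 4 × 2 = 10,838,016,000 bytes.
Track D: 96,000 × 3,840 × 3 × 2 = 2,211,840,000 bytes.
Track E: 44,100 × 3,840 × 4 × 6 = 4,064,256,000 bytes.
Track F: 8,000 × 3,840 × 1 × 8 = 245,760,000 bytes.
Total = 20,866,560,000 bytes = 19.43 GiB.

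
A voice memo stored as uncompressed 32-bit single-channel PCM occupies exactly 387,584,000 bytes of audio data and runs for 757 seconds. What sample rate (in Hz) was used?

128,000 Hz

Bytes = sample_rate × seconds × bytes_per_sample × channels.
sample_rate = 387,584,000 / (757 × 4 × 1) = 387,584,000 / 3,028 = 128,000 Hz.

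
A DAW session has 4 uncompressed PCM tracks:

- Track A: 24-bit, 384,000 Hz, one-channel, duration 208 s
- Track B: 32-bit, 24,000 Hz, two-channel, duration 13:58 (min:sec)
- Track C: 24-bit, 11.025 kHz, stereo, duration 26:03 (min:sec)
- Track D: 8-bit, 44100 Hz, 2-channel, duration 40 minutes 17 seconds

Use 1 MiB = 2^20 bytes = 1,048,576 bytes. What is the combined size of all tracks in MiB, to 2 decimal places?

Track A: 384,000 × 208 × 3 × 1 = 239,616,000 bytes.
Track B: 13:58 (min:sec) = 838 s; 24,000 × 838 × 4 × 2 = 160,896,000 bytes.
Track C: 26:03 (min:sec) = 1,563 s; 11,025 × 1,563 × 3 × 2 = 103,392,450 bytes.
Track D: 40 minutes 17 seconds = 2,417 s; 44,100 × 2,417 × 1 × 2 = 213,179,400 bytes.
Total = 717,083,850 bytes = 683.86 MiB.

683.86 MiB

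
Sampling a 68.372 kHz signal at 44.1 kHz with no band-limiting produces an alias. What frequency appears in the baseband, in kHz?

Nyquist = 44,100/2 = 22,050 Hz; 68,372 Hz exceeds it.
Alias = |68,372 − 2×44,100| = |68,372 − 88,200| = 19,828 Hz = 19.828 kHz.

19.828 kHz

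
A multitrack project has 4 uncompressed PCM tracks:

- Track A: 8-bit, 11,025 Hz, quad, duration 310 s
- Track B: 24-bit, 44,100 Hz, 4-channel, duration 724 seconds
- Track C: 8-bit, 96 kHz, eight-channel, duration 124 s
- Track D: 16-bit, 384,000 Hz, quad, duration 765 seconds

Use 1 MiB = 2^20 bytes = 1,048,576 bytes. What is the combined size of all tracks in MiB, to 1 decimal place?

Track A: 11,025 × 310 × 1 × 4 = 13,671,000 bytes.
Track B: 44,100 × 724 × 3 × 4 = 383,140,800 bytes.
Track C: 96,000 × 124 × 1 × 8 = 95,232,000 bytes.
Track D: 384,000 × 765 × 2 × 4 = 2,350,080,000 bytes.
Total = 2,842,123,800 bytes = 2710.5 MiB.

2710.5 MiB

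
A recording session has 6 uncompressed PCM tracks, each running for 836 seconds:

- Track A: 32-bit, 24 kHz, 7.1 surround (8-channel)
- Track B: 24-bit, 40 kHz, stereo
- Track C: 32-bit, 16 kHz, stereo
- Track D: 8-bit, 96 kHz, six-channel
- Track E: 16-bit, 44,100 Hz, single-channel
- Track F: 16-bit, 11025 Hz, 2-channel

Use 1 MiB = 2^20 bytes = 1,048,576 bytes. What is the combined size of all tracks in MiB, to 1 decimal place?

Track A: 24,000 × 836 × 4 × 8 = 642,048,000 bytes.
Track B: 40,000 × 836 × 3 × 2 = 200,640,000 bytes.
Track C: 16,000 × 836 × 4 × 2 = 107,008,000 bytes.
Track D: 96,000 × 836 × 1 × 6 = 481,536,000 bytes.
Track E: 44,100 × 836 × 2 × 1 = 73,735,200 bytes.
Track F: 11,025 × 836 × 2 × 2 = 36,867,600 bytes.
Total = 1,541,834,800 bytes = 1470.4 MiB.

1470.4 MiB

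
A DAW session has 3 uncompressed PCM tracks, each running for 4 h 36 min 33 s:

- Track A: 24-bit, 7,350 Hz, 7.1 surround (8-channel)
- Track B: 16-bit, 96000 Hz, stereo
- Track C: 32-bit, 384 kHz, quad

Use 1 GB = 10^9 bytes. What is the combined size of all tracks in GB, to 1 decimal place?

111.2 GB

4 h 36 min 33 s = 16,593 s.
Track A: 7,350 × 16,593 × 3 × 8 = 2,927,005,200 bytes.
Track B: 96,000 × 16,593 × 2 × 2 = 6,371,712,000 bytes.
Track C: 384,000 × 16,593 × 4 × 4 = 101,947,392,000 bytes.
Total = 111,246,109,200 bytes = 111.2 GB.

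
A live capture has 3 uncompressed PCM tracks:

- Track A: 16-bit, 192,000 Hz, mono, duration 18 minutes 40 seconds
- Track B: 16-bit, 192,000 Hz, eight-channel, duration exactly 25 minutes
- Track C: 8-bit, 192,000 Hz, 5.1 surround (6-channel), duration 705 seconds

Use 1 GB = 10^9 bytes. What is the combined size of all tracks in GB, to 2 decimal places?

5.85 GB

Track A: 18 minutes 40 seconds = 1,120 s; 192,000 × 1,120 × 2 × 1 = 430,080,000 bytes.
Track B: exactly 25 minutes = 1,500 s; 192,000 × 1,500 × 2 × 8 = 4,608,000,000 bytes.
Track C: 192,000 × 705 × 1 × 6 = 812,160,000 bytes.
Total = 5,850,240,000 bytes = 5.85 GB.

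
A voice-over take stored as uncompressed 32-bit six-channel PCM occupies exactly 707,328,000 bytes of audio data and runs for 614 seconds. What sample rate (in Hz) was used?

Bytes = sample_rate × seconds × bytes_per_sample × channels.
sample_rate = 707,328,000 / (614 × 4 × 6) = 707,328,000 / 14,736 = 48,000 Hz.

48,000 Hz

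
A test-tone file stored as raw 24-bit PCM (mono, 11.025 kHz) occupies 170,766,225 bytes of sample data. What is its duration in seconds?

Byte rate = 11,025 × 3 × 1 = 33,075 bytes/s.
Duration = 170,766,225 / 33,075 = 5,163 s.

5,163 seconds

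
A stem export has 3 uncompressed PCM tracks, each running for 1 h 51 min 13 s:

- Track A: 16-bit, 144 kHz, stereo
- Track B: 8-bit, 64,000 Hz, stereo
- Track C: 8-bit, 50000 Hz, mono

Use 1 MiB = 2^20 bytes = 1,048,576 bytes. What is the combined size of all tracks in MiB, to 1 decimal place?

4798.4 MiB

1 h 51 min 13 s = 6,673 s.
Track A: 144,000 × 6,673 × 2 × 2 = 3,843,648,000 bytes.
Track B: 64,000 × 6,673 × 1 × 2 = 854,144,000 bytes.
Track C: 50,000 × 6,673 × 1 × 1 = 333,650,000 bytes.
Total = 5,031,442,000 bytes = 4798.4 MiB.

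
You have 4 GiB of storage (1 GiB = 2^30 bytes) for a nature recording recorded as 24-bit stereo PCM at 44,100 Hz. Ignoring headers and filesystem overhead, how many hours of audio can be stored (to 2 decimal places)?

4.51 hours

Uncompressed byte rate = 44,100 × 3 × 2 = 264,600 bytes/s.
Capacity = 4 × 1,073,741,824 = 4,294,967,296 bytes.
4,294,967,296 / 264,600 ≈ 16231.92 s → 4.51 hours.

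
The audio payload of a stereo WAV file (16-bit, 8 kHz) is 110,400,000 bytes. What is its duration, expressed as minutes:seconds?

Byte rate = 8,000 × 2 × 2 = 32,000 bytes/s.
Duration = 110,400,000 / 32,000 = 3,450 s.
3,450 s = 57:30.

57:30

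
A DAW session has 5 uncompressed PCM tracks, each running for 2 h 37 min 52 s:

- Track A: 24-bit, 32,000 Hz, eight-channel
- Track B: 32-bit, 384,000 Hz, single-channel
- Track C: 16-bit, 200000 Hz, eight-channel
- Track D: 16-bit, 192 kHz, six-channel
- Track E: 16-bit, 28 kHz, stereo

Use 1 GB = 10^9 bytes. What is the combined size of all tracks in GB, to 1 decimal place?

75.0 GB

2 h 37 min 52 s = 9,472 s.
Track A: 32,000 × 9,472 × 3 × 8 = 7,274,496,000 bytes.
Track B: 384,000 × 9,472 × 4 × 1 = 14,548,992,000 bytes.
Track C: 200,000 × 9,472 × 2 × 8 = 30,310,400,000 bytes.
Track D: 192,000 × 9,472 × 2 × 6 = 21,823,488,000 bytes.
Track E: 28,000 × 9,472 × 2 × 2 = 1,060,864,000 bytes.
Total = 75,018,240,000 bytes = 75.0 GB.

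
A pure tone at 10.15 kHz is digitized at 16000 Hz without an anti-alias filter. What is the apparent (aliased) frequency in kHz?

5.85 kHz

Nyquist = 16,000/2 = 8,000 Hz; 10,150 Hz exceeds it.
Alias = |10,150 − 1×16,000| = |10,150 − 16,000| = 5,850 Hz = 5.85 kHz.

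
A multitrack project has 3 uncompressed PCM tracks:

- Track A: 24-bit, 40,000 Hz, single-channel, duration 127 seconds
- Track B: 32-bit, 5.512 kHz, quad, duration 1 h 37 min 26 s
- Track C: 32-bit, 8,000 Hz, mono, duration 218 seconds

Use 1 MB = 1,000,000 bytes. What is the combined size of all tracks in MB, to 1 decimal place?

Track A: 40,000 × 127 × 3 × 1 = 15,240,000 bytes.
Track B: 1 h 37 min 26 s = 5,846 s; 5,512 × 5,846 × 4 × 4 = 515,570,432 bytes.
Track C: 8,000 × 218 × 4 × 1 = 6,976,000 bytes.
Total = 537,786,432 bytes = 537.8 MB.

537.8 MB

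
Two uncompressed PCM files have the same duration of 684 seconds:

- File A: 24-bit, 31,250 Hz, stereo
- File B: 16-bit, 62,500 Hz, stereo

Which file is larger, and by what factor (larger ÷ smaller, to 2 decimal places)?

File B, by a factor of 1.33

File A: 31,250 × 3 × 2 = 187,500 bytes/s.
File B: 62,500 × 2 × 2 = 250,000 bytes/s.
File B is larger; ratio = 171,000,000 / 128,250,000 = 1.33.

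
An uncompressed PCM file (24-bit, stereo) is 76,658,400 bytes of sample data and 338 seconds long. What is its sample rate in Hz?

Bytes = sample_rate × seconds × bytes_per_sample × channels.
sample_rate = 76,658,400 / (338 × 3 × 2) = 76,658,400 / 2,028 = 37,800 Hz.

37,800 Hz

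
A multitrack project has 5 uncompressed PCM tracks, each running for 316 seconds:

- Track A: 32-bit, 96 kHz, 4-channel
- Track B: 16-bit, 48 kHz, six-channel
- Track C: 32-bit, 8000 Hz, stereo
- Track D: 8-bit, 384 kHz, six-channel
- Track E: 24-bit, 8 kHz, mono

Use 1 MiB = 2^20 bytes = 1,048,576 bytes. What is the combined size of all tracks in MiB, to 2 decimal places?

1357.33 MiB

Track A: 96,000 × 316 × 4 × 4 = 485,376,000 bytes.
Track B: 48,000 × 316 × 2 × 6 = 182,016,000 bytes.
Track C: 8,000 × 316 × 4 × 2 = 20,224,000 bytes.
Track D: 384,000 × 316 × 1 × 6 = 728,064,000 bytes.
Track E: 8,000 × 316 × 3 × 1 = 7,584,000 bytes.
Total = 1,423,264,000 bytes = 1357.33 MiB.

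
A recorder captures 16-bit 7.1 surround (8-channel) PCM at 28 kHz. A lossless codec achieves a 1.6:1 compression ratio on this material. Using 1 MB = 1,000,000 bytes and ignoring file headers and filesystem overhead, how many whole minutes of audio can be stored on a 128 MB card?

7 minutes

Uncompressed byte rate = 28,000 × 2 × 8 = 448,000 bytes/s.
After 1.6:1 compression, effective rate ≈ 280000 bytes/s.
Capacity = 128 × 1,000,000 = 128,000,000 bytes.
128,000,000 / effective rate ≈ 457.14 s → 7 minutes.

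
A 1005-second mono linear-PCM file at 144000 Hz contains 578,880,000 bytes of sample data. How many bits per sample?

32 bits

Bytes per sample = 578,880,000 / (144,000 × 1,005 × 1) = 578,880,000 / 144,720,000 = 4.
Bit depth = 4 × 8 = 32 bits.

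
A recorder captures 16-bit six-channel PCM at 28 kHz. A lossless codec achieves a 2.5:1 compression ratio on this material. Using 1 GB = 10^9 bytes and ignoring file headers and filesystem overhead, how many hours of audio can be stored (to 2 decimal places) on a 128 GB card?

264.55 hours

Uncompressed byte rate = 28,000 × 2 × 6 = 336,000 bytes/s.
After 2.5:1 compression, effective rate ≈ 134400 bytes/s.
Capacity = 128 × 1,000,000,000 = 128,000,000,000 bytes.
128,000,000,000 / effective rate ≈ 952380.95 s → 264.55 hours.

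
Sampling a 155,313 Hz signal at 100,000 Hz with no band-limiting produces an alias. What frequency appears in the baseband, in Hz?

Nyquist = 100,000/2 = 50,000 Hz; 155,313 Hz exceeds it.
Alias = |155,313 − 2×100,000| = |155,313 − 200,000| = 44,687 Hz.

44,687 Hz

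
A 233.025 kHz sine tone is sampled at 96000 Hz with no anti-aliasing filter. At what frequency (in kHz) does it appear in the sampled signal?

Nyquist = 96,000/2 = 48,000 Hz; 233,025 Hz exceeds it.
Alias = |233,025 − 2×96,000| = |233,025 − 192,000| = 41,025 Hz = 41.025 kHz.

41.025 kHz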